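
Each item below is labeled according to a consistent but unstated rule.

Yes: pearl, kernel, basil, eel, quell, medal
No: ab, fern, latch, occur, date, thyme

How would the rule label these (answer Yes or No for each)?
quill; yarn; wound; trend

Comparing the two groups points to one rule — ends with 'l'.
quill → ends with 'l' → Yes. yarn → ends with 'n' → No. wound → ends with 'd' → No. trend → ends with 'd' → No.

Yes, No, No, No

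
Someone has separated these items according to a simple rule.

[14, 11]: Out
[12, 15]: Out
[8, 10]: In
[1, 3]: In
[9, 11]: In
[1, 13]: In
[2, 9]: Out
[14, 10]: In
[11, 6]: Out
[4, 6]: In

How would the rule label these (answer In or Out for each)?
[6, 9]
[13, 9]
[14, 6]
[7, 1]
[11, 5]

Out, In, In, In, In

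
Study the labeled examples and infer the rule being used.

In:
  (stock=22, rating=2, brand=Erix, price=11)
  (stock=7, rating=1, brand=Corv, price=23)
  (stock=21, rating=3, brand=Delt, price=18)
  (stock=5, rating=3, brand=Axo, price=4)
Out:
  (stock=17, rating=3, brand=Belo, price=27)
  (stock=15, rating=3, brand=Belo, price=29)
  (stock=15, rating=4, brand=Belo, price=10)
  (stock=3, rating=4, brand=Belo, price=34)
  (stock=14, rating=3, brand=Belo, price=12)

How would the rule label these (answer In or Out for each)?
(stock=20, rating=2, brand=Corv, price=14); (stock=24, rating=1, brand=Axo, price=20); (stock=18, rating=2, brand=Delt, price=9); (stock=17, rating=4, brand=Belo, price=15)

A rule that fits every label: brand is not Belo — true of each 'In' example, false of each 'Out' one.
(stock=20, rating=2, brand=Corv, price=14): brand is Corv, checks out → In.
(stock=24, rating=1, brand=Axo, price=20): brand is Axo, checks out → In.
(stock=18, rating=2, brand=Delt, price=9): brand is Delt, checks out → In.
(stock=17, rating=4, brand=Belo, price=15): brand is Belo, does not fit → Out.

In, In, In, Out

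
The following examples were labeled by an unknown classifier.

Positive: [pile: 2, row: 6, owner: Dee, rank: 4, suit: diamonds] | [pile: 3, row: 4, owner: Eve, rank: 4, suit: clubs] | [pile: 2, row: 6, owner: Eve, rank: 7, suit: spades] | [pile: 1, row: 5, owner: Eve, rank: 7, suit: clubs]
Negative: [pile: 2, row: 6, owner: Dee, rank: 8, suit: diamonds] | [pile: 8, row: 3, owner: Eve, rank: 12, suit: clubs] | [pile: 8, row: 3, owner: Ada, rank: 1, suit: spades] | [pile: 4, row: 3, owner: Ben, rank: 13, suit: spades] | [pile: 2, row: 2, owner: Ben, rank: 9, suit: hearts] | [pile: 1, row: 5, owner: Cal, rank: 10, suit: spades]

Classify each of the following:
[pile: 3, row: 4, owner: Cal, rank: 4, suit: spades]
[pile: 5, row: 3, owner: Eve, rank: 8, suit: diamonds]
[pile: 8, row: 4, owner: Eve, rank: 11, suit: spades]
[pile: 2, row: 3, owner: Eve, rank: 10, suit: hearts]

The pattern is that an item is 'Positive' exactly when: row ≥ 4 AND rank ≤ 7.
[pile: 3, row: 4, owner: Cal, rank: 4, suit: spades] → row = 4, rank = 4 → Positive.
[pile: 5, row: 3, owner: Eve, rank: 8, suit: diamonds] → row = 3, rank = 8 → Negative.
[pile: 8, row: 4, owner: Eve, rank: 11, suit: spades] → row = 4, rank = 11 → Negative.
[pile: 2, row: 3, owner: Eve, rank: 10, suit: hearts] → row = 3, rank = 10 → Negative.

Positive, Negative, Negative, Negative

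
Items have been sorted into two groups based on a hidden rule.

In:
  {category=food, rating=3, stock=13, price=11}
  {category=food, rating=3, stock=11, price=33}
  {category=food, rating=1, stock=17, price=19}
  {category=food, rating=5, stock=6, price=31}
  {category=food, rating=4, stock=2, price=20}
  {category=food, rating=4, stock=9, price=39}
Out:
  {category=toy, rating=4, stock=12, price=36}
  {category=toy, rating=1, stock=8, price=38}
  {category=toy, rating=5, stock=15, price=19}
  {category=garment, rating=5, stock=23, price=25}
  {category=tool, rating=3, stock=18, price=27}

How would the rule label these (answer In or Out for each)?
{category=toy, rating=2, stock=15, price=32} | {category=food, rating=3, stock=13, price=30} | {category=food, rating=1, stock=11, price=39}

Every 'In' example satisfies: category is food. None of the 'Out' examples do.
{category=toy, rating=2, stock=15, price=32}: Out (category is toy). {category=food, rating=3, stock=13, price=30}: In (category is food). {category=food, rating=1, stock=11, price=39}: In (category is food).

Out, In, In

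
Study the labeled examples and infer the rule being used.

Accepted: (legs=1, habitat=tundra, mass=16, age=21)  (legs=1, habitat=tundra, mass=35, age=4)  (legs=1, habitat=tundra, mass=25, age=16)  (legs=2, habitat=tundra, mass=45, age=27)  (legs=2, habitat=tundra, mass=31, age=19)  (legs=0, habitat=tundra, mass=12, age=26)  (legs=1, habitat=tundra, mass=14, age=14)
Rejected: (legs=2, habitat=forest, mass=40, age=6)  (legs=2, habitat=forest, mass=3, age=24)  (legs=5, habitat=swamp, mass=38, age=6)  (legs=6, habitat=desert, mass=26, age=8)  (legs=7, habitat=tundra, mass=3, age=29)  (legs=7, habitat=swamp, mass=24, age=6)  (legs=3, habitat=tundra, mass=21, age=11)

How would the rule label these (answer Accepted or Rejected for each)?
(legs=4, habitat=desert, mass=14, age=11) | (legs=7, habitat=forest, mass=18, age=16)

'Accepted' ⟺ habitat is tundra AND legs ≤ 2.

Rejected, Rejected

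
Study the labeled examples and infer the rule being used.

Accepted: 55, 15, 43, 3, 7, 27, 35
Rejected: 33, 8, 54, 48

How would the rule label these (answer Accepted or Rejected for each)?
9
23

Rejected, Accepted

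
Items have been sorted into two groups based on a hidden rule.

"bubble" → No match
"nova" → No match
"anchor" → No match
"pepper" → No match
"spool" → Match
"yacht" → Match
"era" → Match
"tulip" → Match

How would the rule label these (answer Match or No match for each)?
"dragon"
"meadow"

The pattern is that an item is 'Match' exactly when: odd length.
"dragon": length 6 — doesn't qualify, so No match. "meadow": length 6 — doesn't qualify, so No match.

No match, No match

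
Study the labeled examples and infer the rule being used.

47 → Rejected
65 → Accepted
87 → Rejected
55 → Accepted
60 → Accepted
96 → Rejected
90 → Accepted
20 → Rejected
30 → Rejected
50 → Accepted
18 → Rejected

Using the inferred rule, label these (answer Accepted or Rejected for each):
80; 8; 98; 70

One predicate separates the groups cleanly: multiple of 5 AND at least 47.
80 — 80 = 5·16, 80 ≥ 47, hence Accepted. 8 — 8 = 5·1 + 3, 8 < 47, hence Rejected. 98 — 98 = 5·19 + 3, 98 ≥ 47, hence Rejected. 70 — 70 = 5·14, 70 ≥ 47, hence Accepted.

Accepted, Rejected, Rejected, Accepted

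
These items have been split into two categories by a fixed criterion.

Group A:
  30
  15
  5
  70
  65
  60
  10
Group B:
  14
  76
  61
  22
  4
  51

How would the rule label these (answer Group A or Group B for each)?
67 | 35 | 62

Group B, Group A, Group B

The rule appears to be: multiple of 5.
67: 67 = 5·13 + 2 — does not satisfy this, so Group B. 35: 35 = 5·7 — checks out, so Group A. 62: 62 = 5·12 + 2 — does not satisfy this, so Group B.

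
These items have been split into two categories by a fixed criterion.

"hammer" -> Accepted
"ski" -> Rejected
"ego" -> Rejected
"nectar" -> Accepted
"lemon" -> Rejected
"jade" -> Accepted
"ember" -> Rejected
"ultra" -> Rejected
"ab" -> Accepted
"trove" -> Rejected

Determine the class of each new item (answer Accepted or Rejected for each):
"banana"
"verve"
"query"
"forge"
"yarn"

Accepted, Rejected, Rejected, Rejected, Accepted

Checking candidate rules against both groups, what survives is: even length.
Accepted: "banana", since length 6. Rejected: "verve", since length 5. Rejected: "query", since length 5. Rejected: "forge", since length 5. Accepted: "yarn", since length 4.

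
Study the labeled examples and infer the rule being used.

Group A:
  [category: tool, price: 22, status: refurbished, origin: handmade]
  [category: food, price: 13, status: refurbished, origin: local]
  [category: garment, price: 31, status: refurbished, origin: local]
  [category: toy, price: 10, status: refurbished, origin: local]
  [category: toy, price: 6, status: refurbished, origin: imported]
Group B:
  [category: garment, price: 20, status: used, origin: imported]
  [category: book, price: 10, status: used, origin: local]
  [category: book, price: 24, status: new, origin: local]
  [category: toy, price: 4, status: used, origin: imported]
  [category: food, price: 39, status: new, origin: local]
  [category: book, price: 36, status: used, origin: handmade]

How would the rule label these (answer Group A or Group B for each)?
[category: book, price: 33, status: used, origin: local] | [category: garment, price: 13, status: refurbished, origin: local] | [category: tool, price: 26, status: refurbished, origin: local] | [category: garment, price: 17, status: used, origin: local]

Group B, Group A, Group A, Group B

The common property of the 'Group A' items is: status is refurbished. No 'Group B' item has it.
Group B: [category: book, price: 33, status: used, origin: local], since status is used. Group A: [category: garment, price: 13, status: refurbished, origin: local], since status is refurbished. Group A: [category: tool, price: 26, status: refurbished, origin: local], since status is refurbished. Group B: [category: garment, price: 17, status: used, origin: local], since status is used.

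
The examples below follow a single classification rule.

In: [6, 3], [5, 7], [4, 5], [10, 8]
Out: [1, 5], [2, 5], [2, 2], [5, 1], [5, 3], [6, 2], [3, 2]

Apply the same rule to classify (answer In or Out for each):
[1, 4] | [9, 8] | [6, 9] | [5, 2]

The common property of the 'In' items is: sum ≥ 9. No 'Out' item has it.
[1, 4] — 1+4 = 5, hence Out.
[9, 8] — 9+8 = 17, hence In.
[6, 9] — 6+9 = 15, hence In.
[5, 2] — 5+2 = 7, hence Out.

Out, In, In, Out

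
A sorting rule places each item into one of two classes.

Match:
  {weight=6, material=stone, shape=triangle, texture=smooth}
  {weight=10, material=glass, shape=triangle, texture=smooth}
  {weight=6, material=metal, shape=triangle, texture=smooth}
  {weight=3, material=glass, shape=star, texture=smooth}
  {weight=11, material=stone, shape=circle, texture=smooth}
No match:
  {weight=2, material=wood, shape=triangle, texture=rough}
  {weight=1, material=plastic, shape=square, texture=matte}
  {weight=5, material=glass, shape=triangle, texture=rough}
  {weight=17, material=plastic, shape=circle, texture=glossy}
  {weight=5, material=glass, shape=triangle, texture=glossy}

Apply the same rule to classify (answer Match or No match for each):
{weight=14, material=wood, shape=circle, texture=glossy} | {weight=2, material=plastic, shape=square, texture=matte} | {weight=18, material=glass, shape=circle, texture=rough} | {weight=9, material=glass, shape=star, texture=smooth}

No match, No match, No match, Match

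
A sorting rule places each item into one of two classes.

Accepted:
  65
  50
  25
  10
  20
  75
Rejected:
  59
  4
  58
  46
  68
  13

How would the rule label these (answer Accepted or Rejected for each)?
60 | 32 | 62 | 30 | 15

Accepted, Rejected, Rejected, Accepted, Accepted

Every 'Accepted' example satisfies: multiple of 5. None of the 'Rejected' examples do.
Accepted: 60, since 60 = 5·12. Rejected: 32, since 32 = 5·6 + 2. Rejected: 62, since 62 = 5·12 + 2. Accepted: 30, since 30 = 5·6. Accepted: 15, since 15 = 5·3.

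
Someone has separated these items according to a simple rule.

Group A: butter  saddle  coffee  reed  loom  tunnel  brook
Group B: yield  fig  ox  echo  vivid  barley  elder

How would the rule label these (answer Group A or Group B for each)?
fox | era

The pattern is that an item is 'Group A' exactly when: has a double letter.
fox: no doubled letter, lacks this property → Group B.
era: no doubled letter, lacks this property → Group B.

Group B, Group B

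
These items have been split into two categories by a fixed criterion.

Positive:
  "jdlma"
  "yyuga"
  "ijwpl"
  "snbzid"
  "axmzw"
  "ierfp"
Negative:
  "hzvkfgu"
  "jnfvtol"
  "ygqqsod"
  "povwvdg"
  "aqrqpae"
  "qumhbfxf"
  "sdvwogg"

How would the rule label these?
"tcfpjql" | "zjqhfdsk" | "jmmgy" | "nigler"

All 'Positive' examples share one property — length ≤ 6 — and every 'Negative' example lacks it.

Negative, Negative, Positive, Positive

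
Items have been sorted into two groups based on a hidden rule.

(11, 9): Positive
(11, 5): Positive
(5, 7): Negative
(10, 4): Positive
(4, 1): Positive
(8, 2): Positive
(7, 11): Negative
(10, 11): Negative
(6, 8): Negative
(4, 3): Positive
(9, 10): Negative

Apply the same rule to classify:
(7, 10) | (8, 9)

The distinguishing property — first > second — holds for all the 'Positive' cases and none of the 'Negative' cases.

Negative, Negative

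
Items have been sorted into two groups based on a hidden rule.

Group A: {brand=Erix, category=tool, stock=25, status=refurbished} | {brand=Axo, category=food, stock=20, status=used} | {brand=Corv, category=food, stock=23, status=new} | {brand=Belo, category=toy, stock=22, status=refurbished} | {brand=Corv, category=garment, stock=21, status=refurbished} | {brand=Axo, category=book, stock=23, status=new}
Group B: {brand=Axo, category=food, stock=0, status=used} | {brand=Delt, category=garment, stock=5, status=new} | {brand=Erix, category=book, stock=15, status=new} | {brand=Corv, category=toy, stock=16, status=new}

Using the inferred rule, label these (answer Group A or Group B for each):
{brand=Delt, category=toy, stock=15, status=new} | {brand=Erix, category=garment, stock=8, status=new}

Group B, Group B

Rule: stock ≥ 20. This holds for each 'Group A' example and fails for each 'Group B' one.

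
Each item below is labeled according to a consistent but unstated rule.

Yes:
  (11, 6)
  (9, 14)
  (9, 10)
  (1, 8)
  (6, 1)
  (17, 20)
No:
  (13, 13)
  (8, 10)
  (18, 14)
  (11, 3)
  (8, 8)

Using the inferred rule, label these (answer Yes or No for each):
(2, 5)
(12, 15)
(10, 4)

Yes, Yes, No

The classifier is using: sum is odd.
Yes: (2, 5), since 2+5 = 7. Yes: (12, 15), since 12+15 = 27. No: (10, 4), since 10+4 = 14.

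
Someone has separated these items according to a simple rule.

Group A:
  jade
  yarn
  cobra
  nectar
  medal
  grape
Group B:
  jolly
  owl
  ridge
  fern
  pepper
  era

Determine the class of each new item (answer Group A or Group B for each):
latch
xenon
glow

Group A, Group B, Group B

'Group A' ⟺ length ≥ 4 AND contains 'a'.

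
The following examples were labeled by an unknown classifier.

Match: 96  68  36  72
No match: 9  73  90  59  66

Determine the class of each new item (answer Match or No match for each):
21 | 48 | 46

No match, Match, No match

Checking candidate rules against both groups, what survives is: multiple of 4.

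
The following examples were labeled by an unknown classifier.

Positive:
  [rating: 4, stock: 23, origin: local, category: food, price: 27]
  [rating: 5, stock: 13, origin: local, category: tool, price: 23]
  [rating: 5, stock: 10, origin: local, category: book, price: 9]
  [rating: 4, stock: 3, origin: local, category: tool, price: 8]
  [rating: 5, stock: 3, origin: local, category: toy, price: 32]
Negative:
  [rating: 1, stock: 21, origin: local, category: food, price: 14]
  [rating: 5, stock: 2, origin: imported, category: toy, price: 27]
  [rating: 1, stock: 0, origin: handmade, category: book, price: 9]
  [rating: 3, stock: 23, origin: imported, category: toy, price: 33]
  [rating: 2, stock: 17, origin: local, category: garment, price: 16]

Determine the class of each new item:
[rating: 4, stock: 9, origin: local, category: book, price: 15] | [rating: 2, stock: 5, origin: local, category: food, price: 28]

All 'Positive' examples share one property — origin is local AND rating ≥ 3 — and every 'Negative' example lacks it.

Positive, Negative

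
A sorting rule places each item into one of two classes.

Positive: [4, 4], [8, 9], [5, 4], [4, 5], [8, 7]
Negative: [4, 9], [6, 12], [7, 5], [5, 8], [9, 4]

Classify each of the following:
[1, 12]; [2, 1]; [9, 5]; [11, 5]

All 'Positive' examples share one property — |first − second| ≤ 1 — and every 'Negative' example lacks it.
[1, 12] → |1−12| = 11 → Negative.
[2, 1] → |2−1| = 1 → Positive.
[9, 5] → |9−5| = 4 → Negative.
[11, 5] → |11−5| = 6 → Negative.

Negative, Positive, Negative, Negative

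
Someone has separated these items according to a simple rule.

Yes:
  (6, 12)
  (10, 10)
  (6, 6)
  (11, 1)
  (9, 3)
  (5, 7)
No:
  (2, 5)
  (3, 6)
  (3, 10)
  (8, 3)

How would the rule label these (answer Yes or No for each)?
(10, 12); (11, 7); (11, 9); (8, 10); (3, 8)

The simplest hypothesis consistent with all the labels is: sum is even.
Yes: (10, 12), since 10+12 = 22.
Yes: (11, 7), since 11+7 = 18.
Yes: (11, 9), since 11+9 = 20.
Yes: (8, 10), since 8+10 = 18.
No: (3, 8), since 3+8 = 11.

Yes, Yes, Yes, Yes, No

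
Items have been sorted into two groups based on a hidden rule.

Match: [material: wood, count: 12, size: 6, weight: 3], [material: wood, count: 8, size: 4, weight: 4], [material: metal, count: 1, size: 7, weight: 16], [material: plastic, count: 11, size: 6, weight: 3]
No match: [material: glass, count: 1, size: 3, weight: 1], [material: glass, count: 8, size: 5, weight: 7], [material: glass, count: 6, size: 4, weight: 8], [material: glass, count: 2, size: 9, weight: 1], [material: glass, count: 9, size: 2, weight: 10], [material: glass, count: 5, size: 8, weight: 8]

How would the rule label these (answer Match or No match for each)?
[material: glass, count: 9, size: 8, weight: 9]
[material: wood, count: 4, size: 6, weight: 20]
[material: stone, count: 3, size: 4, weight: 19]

One predicate separates the groups cleanly: material is not glass.
[material: glass, count: 9, size: 8, weight: 9] → material is glass → No match.
[material: wood, count: 4, size: 6, weight: 20] → material is wood → Match.
[material: stone, count: 3, size: 4, weight: 19] → material is stone → Match.

No match, Match, Match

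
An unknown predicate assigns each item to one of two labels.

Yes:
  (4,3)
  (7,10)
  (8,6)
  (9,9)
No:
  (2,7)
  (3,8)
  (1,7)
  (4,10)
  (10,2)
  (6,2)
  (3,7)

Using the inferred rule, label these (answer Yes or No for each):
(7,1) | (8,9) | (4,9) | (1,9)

No, Yes, No, No

Every 'Yes' example satisfies: |first − second| ≤ 3. None of the 'No' examples do.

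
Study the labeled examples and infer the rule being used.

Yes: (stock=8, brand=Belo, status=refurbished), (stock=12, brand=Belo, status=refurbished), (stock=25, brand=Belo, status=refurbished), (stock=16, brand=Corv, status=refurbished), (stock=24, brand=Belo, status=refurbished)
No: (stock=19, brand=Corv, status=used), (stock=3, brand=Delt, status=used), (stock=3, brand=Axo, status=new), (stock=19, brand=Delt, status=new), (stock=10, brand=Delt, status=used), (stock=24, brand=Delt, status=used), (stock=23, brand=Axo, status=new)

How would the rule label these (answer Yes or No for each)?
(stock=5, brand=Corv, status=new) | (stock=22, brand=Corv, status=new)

No, No

One predicate separates the groups cleanly: status is refurbished.
(stock=5, brand=Corv, status=new) → status is new → No. (stock=22, brand=Corv, status=new) → status is new → No.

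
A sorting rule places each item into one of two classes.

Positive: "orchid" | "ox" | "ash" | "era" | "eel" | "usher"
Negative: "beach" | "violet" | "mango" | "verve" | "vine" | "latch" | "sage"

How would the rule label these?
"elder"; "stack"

Positive, Negative

Comparing the two groups points to one rule — starts with a vowel.
"elder" — starts with 'e', hence Positive.
"stack" — starts with 's', hence Negative.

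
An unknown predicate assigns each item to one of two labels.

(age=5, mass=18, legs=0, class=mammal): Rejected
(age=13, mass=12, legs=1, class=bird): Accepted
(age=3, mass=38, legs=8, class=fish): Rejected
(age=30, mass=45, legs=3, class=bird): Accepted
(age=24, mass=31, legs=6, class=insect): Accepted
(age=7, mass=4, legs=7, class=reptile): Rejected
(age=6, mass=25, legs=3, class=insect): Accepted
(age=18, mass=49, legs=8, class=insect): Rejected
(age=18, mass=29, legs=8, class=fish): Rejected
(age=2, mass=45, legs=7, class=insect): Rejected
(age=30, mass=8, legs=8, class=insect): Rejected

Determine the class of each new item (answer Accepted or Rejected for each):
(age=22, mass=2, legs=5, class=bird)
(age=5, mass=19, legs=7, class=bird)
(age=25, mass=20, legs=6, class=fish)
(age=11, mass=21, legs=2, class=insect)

Accepted, Rejected, Accepted, Accepted

One predicate separates the groups cleanly: age ≥ 6 AND legs ≤ 6.
(age=22, mass=2, legs=5, class=bird): age = 22, legs = 5 — satisfies this, so Accepted. (age=5, mass=19, legs=7, class=bird): age = 5, legs = 7 — does not fit, so Rejected. (age=25, mass=20, legs=6, class=fish): age = 25, legs = 6 — satisfies this, so Accepted. (age=11, mass=21, legs=2, class=insect): age = 11, legs = 2 — satisfies this, so Accepted.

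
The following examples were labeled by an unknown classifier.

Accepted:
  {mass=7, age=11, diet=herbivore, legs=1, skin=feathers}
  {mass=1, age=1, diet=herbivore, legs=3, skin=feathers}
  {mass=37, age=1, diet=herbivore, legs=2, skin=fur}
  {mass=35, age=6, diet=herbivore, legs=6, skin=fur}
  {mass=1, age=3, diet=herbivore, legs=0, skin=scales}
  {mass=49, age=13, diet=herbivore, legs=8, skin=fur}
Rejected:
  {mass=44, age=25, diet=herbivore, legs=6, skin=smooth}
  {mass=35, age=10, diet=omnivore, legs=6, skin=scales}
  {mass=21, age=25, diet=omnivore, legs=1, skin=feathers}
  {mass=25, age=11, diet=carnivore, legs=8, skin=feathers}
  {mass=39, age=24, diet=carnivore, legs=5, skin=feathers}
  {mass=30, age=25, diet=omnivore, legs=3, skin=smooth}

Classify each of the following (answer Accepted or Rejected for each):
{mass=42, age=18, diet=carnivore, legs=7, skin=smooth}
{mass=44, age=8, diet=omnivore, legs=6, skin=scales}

The common property of the 'Accepted' items is: diet is herbivore AND age ≤ 13. No 'Rejected' item has it.
{mass=42, age=18, diet=carnivore, legs=7, skin=smooth}: diet is carnivore, age = 18, does not satisfy this → Rejected. {mass=44, age=8, diet=omnivore, legs=6, skin=scales}: diet is omnivore, age = 8, does not satisfy this → Rejected.

Rejected, Rejected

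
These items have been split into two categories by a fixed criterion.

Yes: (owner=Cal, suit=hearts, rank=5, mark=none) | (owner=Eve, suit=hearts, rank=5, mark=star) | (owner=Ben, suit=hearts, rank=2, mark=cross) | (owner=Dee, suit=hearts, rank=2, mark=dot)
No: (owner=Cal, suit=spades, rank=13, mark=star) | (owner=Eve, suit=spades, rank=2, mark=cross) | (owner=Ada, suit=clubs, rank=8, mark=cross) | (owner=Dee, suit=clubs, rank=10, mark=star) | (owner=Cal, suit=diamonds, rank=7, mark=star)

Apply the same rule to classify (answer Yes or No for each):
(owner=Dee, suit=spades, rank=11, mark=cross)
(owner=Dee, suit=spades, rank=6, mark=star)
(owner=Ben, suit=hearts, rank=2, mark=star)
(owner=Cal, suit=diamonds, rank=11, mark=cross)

No, No, Yes, No

Looking at the examples, the only property every 'Yes' case has and every 'No' case lacks is: suit is hearts.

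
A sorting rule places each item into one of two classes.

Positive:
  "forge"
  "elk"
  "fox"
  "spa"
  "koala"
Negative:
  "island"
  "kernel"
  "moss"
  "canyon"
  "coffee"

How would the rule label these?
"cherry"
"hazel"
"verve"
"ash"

Every 'Positive' example satisfies: odd length. None of the 'Negative' examples do.
"cherry": Negative (length 6). "hazel": Positive (length 5). "verve": Positive (length 5). "ash": Positive (length 3).

Negative, Positive, Positive, Positive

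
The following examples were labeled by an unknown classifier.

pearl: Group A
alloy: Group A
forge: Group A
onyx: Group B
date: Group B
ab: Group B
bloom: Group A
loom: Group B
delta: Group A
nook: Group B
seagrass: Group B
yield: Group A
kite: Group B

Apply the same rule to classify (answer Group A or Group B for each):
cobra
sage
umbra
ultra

Group A, Group B, Group A, Group A

The common property of the 'Group A' items is: odd length. No 'Group B' item has it.
cobra — length 5, hence Group A. sage — length 4, hence Group B. umbra — length 5, hence Group A. ultra — length 5, hence Group A.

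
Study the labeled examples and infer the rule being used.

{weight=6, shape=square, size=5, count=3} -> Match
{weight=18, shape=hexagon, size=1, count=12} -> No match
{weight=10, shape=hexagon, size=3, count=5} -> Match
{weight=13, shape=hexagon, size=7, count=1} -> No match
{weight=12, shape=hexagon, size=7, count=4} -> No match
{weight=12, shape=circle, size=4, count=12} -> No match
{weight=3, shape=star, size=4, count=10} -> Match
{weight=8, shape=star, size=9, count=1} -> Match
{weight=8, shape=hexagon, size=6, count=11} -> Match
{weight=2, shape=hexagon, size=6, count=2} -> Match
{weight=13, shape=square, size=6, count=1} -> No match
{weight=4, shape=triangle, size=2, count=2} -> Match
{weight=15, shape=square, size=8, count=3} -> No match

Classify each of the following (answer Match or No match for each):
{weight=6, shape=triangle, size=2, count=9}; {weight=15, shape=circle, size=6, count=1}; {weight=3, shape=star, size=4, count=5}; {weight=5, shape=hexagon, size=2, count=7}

Match, No match, Match, Match

Rule: weight ≤ 10. This holds for each 'Match' example and fails for each 'No match' one.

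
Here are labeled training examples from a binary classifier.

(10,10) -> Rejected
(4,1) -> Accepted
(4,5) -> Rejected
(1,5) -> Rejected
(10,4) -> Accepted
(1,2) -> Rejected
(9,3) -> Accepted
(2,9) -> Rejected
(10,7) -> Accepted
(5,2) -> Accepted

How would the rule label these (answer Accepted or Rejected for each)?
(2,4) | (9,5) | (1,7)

Comparing the two groups points to one rule — first > second.

Rejected, Accepted, Rejected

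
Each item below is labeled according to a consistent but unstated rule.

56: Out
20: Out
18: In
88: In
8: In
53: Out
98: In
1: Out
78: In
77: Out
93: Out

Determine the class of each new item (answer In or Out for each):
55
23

Out, Out

Rule: ends in digit 8. This holds for each 'In' example and fails for each 'Out' one.
55: last digit 5 — fails this test, so Out.
23: last digit 3 — fails this test, so Out.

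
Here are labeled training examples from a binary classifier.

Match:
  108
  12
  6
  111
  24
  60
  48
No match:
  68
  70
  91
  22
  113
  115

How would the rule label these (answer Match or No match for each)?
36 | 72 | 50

Match, Match, No match

The distinguishing property — multiple of 3 — holds for all the 'Match' cases and none of the 'No match' cases.
Match: 36, since 36 = 3·12.
Match: 72, since 72 = 3·24.
No match: 50, since 50 = 3·16 + 2.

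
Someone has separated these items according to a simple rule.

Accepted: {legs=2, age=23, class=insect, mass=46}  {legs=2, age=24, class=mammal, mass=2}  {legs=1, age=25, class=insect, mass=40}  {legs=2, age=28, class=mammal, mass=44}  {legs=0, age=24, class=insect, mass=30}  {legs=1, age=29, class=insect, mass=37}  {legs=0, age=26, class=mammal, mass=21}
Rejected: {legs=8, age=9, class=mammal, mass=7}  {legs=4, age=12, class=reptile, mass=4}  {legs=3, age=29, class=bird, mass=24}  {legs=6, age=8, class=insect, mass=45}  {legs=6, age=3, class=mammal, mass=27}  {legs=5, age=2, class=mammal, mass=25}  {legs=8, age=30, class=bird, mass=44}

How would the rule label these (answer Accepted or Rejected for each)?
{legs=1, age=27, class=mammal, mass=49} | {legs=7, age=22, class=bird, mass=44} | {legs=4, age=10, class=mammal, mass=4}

The rule appears to be: legs ≤ 2.
Accepted: {legs=1, age=27, class=mammal, mass=49}, since legs = 1.
Rejected: {legs=7, age=22, class=bird, mass=44}, since legs = 7.
Rejected: {legs=4, age=10, class=mammal, mass=4}, since legs = 4.

Accepted, Rejected, Rejected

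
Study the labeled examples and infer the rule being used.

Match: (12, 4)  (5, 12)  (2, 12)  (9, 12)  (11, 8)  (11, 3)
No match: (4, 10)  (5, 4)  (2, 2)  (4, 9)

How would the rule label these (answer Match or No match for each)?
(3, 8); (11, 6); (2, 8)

No match, Match, No match

A rule that fits every label: max ≥ 11 — true of each 'Match' example, false of each 'No match' one.
No match: (3, 8), since max 8.
Match: (11, 6), since max 11.
No match: (2, 8), since max 8.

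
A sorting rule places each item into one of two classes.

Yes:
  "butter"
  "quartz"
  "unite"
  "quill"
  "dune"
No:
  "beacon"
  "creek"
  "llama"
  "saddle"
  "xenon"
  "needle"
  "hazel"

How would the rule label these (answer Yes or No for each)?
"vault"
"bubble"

Yes, Yes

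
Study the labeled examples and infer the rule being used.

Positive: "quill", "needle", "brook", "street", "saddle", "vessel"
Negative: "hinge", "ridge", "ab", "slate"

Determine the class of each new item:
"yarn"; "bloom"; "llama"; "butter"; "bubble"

Negative, Positive, Positive, Positive, Positive

The simplest hypothesis consistent with all the labels is: has a double letter.
"yarn": no doubled letter — does not pass, so Negative. "bloom": 'oo' doubled — checks out, so Positive. "llama": 'll' doubled — checks out, so Positive. "butter": 'tt' doubled — checks out, so Positive. "bubble": 'bb' doubled — checks out, so Positive.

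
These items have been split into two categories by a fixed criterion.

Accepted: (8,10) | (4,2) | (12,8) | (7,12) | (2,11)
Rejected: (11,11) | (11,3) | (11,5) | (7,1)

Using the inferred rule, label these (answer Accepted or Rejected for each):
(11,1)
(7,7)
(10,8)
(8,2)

Rejected, Rejected, Accepted, Accepted

The common property of the 'Accepted' items is: product is even. No 'Rejected' item has it.
(11,1): 11·1 = 11, fails this test → Rejected.
(7,7): 7·7 = 49, fails this test → Rejected.
(10,8): 10·8 = 80, satisfies this → Accepted.
(8,2): 8·2 = 16, satisfies this → Accepted.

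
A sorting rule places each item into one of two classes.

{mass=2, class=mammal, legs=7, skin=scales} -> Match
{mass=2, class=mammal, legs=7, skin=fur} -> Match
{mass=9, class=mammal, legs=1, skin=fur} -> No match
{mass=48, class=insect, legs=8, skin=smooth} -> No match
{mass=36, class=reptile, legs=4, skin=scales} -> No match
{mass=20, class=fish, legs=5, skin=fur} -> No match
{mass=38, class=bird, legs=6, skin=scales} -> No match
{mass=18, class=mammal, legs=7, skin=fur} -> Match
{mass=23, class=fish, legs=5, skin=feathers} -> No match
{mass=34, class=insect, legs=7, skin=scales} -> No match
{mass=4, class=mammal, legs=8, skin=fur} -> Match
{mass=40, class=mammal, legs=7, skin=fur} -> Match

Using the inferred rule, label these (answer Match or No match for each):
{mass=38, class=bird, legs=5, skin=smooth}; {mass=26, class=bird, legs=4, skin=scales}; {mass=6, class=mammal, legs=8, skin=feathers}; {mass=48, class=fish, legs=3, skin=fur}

No match, No match, Match, No match

Every 'Match' example satisfies: class is mammal AND legs ≥ 4. None of the 'No match' examples do.
{mass=38, class=bird, legs=5, skin=smooth}: class is bird, legs = 5, fails this test → No match.
{mass=26, class=bird, legs=4, skin=scales}: class is bird, legs = 4, fails this test → No match.
{mass=6, class=mammal, legs=8, skin=feathers}: class is mammal, legs = 8, fits → Match.
{mass=48, class=fish, legs=3, skin=fur}: class is fish, legs = 3, fails this test → No match.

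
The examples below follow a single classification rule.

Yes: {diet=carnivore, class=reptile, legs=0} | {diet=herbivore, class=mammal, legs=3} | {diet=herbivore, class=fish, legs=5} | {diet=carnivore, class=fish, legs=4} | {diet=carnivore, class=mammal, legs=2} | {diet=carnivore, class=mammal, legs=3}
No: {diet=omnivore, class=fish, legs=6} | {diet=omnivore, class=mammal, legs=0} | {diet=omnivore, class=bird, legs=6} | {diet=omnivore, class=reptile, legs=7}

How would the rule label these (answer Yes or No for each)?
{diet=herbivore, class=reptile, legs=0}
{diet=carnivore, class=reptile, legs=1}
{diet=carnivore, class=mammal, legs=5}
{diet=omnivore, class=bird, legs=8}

The simplest hypothesis consistent with all the labels is: diet is not omnivore.
{diet=herbivore, class=reptile, legs=0}: diet is herbivore, meets the rule → Yes.
{diet=carnivore, class=reptile, legs=1}: diet is carnivore, meets the rule → Yes.
{diet=carnivore, class=mammal, legs=5}: diet is carnivore, meets the rule → Yes.
{diet=omnivore, class=bird, legs=8}: diet is omnivore, fails this test → No.

Yes, Yes, Yes, No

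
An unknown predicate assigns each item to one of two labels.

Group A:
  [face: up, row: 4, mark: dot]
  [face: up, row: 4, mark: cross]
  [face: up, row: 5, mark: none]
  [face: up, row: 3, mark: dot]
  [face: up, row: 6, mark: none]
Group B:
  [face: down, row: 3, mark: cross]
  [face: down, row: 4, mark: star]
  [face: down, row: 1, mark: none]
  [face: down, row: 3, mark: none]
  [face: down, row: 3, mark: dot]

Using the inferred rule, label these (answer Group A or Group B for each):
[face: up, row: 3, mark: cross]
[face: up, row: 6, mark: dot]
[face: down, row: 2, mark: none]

The simplest hypothesis consistent with all the labels is: face is up.
Group A: [face: up, row: 3, mark: cross], since face is up. Group A: [face: up, row: 6, mark: dot], since face is up. Group B: [face: down, row: 2, mark: none], since face is down.

Group A, Group A, Group B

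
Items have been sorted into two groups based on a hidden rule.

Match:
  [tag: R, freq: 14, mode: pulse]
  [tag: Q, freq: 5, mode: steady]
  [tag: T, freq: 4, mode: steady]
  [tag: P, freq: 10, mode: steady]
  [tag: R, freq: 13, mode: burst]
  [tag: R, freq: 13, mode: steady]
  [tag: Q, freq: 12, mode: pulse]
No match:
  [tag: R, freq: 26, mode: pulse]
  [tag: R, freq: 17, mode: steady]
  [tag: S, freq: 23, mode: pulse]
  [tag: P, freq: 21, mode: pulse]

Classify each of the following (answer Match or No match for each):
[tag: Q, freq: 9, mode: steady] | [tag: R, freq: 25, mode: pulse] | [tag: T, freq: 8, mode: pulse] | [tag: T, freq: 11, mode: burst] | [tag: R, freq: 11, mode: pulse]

The distinguishing property — freq ≤ 14 — holds for all the 'Match' cases and none of the 'No match' cases.
[tag: Q, freq: 9, mode: steady] — freq = 9, hence Match.
[tag: R, freq: 25, mode: pulse] — freq = 25, hence No match.
[tag: T, freq: 8, mode: pulse] — freq = 8, hence Match.
[tag: T, freq: 11, mode: burst] — freq = 11, hence Match.
[tag: R, freq: 11, mode: pulse] — freq = 11, hence Match.

Match, No match, Match, Match, Match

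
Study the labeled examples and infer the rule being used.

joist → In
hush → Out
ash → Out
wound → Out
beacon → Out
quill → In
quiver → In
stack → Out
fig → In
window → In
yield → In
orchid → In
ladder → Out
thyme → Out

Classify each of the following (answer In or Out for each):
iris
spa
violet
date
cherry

The distinguishing property — contains 'i' — holds for all the 'In' cases and none of the 'Out' cases.
iris: In (has 'i'). spa: Out (no 'i'). violet: In (has 'i'). date: Out (no 'i'). cherry: Out (no 'i').

In, Out, In, Out, Out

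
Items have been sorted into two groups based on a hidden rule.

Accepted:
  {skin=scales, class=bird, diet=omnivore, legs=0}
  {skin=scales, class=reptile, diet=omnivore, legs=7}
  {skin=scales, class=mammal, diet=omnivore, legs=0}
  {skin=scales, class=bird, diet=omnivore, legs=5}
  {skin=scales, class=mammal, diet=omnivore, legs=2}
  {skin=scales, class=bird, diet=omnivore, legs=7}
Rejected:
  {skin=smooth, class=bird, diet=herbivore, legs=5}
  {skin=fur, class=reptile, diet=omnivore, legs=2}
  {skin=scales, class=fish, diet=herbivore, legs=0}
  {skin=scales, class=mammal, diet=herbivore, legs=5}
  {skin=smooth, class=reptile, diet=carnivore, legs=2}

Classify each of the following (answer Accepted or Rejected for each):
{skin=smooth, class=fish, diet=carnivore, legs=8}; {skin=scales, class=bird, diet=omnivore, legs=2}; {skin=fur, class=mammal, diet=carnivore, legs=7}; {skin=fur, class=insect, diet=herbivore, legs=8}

Rejected, Accepted, Rejected, Rejected

Every 'Accepted' example satisfies: diet is omnivore AND skin is scales. None of the 'Rejected' examples do.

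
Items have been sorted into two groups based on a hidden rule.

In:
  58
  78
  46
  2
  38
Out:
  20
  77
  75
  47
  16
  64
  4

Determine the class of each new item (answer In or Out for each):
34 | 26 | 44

In, In, Out

Every 'In' example satisfies: ≡ 2 (mod 4). None of the 'Out' examples do.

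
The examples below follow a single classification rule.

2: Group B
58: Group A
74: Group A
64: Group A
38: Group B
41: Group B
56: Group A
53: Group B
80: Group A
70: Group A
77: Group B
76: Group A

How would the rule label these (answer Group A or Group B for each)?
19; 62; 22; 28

Group B, Group A, Group B, Group B

A rule that fits every label: even AND at least 41 — true of each 'Group A' example, false of each 'Group B' one.
Group B: 19, since 19 is odd, 19 < 41. Group A: 62, since 62 is even, 62 ≥ 41. Group B: 22, since 22 is even, 22 < 41. Group B: 28, since 28 is even, 28 < 41.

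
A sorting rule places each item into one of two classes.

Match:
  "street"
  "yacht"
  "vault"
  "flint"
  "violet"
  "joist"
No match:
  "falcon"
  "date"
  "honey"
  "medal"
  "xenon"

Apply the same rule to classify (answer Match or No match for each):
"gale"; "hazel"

'Match' ⟺ ends with 't'.
No match: "gale", since ends with 'e'.
No match: "hazel", since ends with 'l'.

No match, No match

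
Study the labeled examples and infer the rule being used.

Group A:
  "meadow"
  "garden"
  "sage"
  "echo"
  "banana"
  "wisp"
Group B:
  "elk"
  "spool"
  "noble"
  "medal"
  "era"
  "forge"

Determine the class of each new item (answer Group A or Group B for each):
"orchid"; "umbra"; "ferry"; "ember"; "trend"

Group A, Group B, Group B, Group B, Group B

'Group A' ⟺ even length.
"orchid" → length 6 → Group A. "umbra" → length 5 → Group B. "ferry" → length 5 → Group B. "ember" → length 5 → Group B. "trend" → length 5 → Group B.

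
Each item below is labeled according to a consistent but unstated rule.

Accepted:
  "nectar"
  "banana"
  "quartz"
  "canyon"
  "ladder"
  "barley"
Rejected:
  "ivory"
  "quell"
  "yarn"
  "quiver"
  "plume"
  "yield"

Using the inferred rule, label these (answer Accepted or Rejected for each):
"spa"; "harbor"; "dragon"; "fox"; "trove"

Rejected, Accepted, Accepted, Rejected, Rejected

The pattern is that an item is 'Accepted' exactly when: length 6 AND contains 'a'.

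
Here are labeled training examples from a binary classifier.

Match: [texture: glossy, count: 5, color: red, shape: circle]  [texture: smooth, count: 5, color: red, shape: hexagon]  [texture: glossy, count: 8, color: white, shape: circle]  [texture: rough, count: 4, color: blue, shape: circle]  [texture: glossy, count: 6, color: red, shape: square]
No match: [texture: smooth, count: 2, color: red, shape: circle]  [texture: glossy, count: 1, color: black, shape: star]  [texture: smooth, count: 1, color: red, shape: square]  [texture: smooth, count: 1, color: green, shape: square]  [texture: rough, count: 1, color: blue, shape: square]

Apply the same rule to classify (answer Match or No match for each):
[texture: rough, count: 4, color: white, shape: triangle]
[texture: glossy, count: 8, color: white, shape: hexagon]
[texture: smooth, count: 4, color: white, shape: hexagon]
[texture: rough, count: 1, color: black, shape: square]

A rule that fits every label: count ≥ 4 — true of each 'Match' example, false of each 'No match' one.
[texture: rough, count: 4, color: white, shape: triangle]: Match (count = 4). [texture: glossy, count: 8, color: white, shape: hexagon]: Match (count = 8). [texture: smooth, count: 4, color: white, shape: hexagon]: Match (count = 4). [texture: rough, count: 1, color: black, shape: square]: No match (count = 1).

Match, Match, Match, No match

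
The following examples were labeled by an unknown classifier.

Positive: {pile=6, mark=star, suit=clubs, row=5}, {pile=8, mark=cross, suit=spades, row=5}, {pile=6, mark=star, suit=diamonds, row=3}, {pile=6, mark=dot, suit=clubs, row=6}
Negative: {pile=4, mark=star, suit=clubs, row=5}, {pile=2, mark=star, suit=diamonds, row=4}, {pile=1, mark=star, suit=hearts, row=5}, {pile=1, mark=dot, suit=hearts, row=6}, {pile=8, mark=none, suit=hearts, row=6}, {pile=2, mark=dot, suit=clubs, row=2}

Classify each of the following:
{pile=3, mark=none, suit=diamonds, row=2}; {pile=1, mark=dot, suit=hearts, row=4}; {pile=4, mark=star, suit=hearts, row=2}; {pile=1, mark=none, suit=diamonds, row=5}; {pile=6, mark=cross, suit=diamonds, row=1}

Negative, Negative, Negative, Negative, Positive

The common property of the 'Positive' items is: mark is cross OR pile = 6. No 'Negative' item has it.
{pile=3, mark=none, suit=diamonds, row=2} — mark is none, pile = 3, hence Negative. {pile=1, mark=dot, suit=hearts, row=4} — mark is dot, pile = 1, hence Negative. {pile=4, mark=star, suit=hearts, row=2} — mark is star, pile = 4, hence Negative. {pile=1, mark=none, suit=diamonds, row=5} — mark is none, pile = 1, hence Negative. {pile=6, mark=cross, suit=diamonds, row=1} — mark is cross, pile = 6, hence Positive.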